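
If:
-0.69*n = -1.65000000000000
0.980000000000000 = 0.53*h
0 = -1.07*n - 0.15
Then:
No Solution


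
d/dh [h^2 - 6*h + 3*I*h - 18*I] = 2*h - 6 + 3*I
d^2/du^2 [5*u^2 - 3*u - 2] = 10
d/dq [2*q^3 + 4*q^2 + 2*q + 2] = 6*q^2 + 8*q + 2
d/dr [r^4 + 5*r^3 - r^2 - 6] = r*(4*r^2 + 15*r - 2)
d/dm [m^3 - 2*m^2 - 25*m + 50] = 3*m^2 - 4*m - 25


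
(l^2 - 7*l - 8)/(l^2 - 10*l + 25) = (l^2 - 7*l - 8)/(l^2 - 10*l + 25)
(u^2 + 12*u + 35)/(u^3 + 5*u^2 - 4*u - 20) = (u + 7)/(u^2 - 4)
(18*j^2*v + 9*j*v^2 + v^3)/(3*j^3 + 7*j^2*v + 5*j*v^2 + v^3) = v*(6*j + v)/(j^2 + 2*j*v + v^2)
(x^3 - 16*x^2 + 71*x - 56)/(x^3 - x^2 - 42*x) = (x^2 - 9*x + 8)/(x*(x + 6))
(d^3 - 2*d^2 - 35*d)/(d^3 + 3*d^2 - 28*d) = (d^2 - 2*d - 35)/(d^2 + 3*d - 28)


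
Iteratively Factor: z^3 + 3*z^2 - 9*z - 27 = (z + 3)*(z^2 - 9) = (z + 3)^2*(z - 3)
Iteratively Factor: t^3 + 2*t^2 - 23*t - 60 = (t + 3)*(t^2 - t - 20) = (t + 3)*(t + 4)*(t - 5)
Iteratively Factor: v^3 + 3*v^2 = (v + 3)*(v^2) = v*(v + 3)*(v)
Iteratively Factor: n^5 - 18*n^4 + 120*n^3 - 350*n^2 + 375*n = (n - 3)*(n^4 - 15*n^3 + 75*n^2 - 125*n) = n*(n - 3)*(n^3 - 15*n^2 + 75*n - 125) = n*(n - 5)*(n - 3)*(n^2 - 10*n + 25) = n*(n - 5)^2*(n - 3)*(n - 5)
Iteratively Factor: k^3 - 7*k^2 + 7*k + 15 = (k + 1)*(k^2 - 8*k + 15) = (k - 3)*(k + 1)*(k - 5)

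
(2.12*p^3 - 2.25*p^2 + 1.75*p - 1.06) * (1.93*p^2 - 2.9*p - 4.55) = 4.0916*p^5 - 10.4905*p^4 + 0.256499999999998*p^3 + 3.1167*p^2 - 4.8885*p + 4.823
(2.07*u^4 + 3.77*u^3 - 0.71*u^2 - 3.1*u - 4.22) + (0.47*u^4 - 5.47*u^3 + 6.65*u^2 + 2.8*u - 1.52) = 2.54*u^4 - 1.7*u^3 + 5.94*u^2 - 0.3*u - 5.74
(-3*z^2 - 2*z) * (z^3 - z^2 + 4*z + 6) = -3*z^5 + z^4 - 10*z^3 - 26*z^2 - 12*z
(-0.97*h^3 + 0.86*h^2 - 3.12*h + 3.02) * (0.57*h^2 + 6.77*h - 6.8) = -0.5529*h^5 - 6.0767*h^4 + 10.6398*h^3 - 25.249*h^2 + 41.6614*h - 20.536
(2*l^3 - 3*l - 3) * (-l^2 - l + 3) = -2*l^5 - 2*l^4 + 9*l^3 + 6*l^2 - 6*l - 9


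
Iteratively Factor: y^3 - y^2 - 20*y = (y + 4)*(y^2 - 5*y) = (y - 5)*(y + 4)*(y)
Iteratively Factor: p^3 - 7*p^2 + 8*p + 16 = (p - 4)*(p^2 - 3*p - 4) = (p - 4)*(p + 1)*(p - 4)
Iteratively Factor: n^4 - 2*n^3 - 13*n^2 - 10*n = (n - 5)*(n^3 + 3*n^2 + 2*n) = (n - 5)*(n + 1)*(n^2 + 2*n) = (n - 5)*(n + 1)*(n + 2)*(n)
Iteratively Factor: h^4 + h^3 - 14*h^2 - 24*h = (h + 2)*(h^3 - h^2 - 12*h) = (h + 2)*(h + 3)*(h^2 - 4*h) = (h - 4)*(h + 2)*(h + 3)*(h)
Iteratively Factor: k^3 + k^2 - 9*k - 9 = (k + 1)*(k^2 - 9) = (k - 3)*(k + 1)*(k + 3)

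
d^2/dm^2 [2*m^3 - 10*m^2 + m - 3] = 12*m - 20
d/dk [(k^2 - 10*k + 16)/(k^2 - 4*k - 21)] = 2*(3*k^2 - 37*k + 137)/(k^4 - 8*k^3 - 26*k^2 + 168*k + 441)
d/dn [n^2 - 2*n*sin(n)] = -2*n*cos(n) + 2*n - 2*sin(n)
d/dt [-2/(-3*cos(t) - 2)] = 6*sin(t)/(3*cos(t) + 2)^2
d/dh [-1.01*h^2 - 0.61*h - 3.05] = -2.02*h - 0.61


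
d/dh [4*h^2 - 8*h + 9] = 8*h - 8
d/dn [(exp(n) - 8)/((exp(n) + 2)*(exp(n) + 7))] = (-exp(2*n) + 16*exp(n) + 86)*exp(n)/(exp(4*n) + 18*exp(3*n) + 109*exp(2*n) + 252*exp(n) + 196)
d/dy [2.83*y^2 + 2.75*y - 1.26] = 5.66*y + 2.75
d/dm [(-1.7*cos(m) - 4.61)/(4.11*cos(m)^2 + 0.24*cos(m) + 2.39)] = (-6.987*cos(m)^2 - 37.8942*cos(m) + 2.9566)*sin(m)/(16.8921*cos(m)^4 + 1.9728*cos(m)^3 + 19.7034*cos(m)^2 + 1.1472*cos(m) + 5.7121)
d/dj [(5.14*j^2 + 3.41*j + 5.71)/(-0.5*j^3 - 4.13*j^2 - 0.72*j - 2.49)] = (2.57*j^4 + 3.41*j^3 + 18.9475*j^2 + 21.5674*j - 4.3797)/(0.25*j^6 + 4.13*j^5 + 17.7769*j^4 + 8.4372*j^3 + 21.0858*j^2 + 3.5856*j + 6.2001)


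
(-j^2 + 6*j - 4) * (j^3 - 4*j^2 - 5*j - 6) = -j^5 + 10*j^4 - 23*j^3 - 8*j^2 - 16*j + 24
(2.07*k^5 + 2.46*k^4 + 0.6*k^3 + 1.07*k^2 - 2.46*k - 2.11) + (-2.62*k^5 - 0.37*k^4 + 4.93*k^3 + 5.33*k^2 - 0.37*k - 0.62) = -0.55*k^5 + 2.09*k^4 + 5.53*k^3 + 6.4*k^2 - 2.83*k - 2.73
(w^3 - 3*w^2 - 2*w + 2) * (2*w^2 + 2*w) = 2*w^5 - 4*w^4 - 10*w^3 + 4*w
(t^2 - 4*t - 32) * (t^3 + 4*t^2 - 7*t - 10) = t^5 - 55*t^3 - 110*t^2 + 264*t + 320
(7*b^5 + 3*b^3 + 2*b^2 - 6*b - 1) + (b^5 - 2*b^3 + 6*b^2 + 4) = 8*b^5 + b^3 + 8*b^2 - 6*b + 3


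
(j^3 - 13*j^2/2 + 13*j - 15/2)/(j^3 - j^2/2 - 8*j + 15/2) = (j - 3)/(j + 3)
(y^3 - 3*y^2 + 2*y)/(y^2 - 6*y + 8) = y*(y - 1)/(y - 4)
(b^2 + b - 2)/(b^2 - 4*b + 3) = (b + 2)/(b - 3)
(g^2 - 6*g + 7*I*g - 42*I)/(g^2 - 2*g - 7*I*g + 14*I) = (g^2 + g*(-6 + 7*I) - 42*I)/(g^2 - g*(2 + 7*I) + 14*I)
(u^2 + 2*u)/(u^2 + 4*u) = (u + 2)/(u + 4)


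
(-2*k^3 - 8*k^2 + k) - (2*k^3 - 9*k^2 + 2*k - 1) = -4*k^3 + k^2 - k + 1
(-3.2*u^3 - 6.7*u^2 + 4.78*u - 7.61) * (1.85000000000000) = -5.92*u^3 - 12.395*u^2 + 8.843*u - 14.0785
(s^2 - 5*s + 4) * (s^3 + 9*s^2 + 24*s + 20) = s^5 + 4*s^4 - 17*s^3 - 64*s^2 - 4*s + 80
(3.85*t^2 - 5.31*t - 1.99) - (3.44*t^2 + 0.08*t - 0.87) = 0.41*t^2 - 5.39*t - 1.12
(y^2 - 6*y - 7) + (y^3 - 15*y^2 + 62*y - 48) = y^3 - 14*y^2 + 56*y - 55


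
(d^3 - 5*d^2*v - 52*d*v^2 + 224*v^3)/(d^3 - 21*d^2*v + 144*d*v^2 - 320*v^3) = (d^2 + 3*d*v - 28*v^2)/(d^2 - 13*d*v + 40*v^2)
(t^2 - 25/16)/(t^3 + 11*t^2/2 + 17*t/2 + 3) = (16*t^2 - 25)/(8*(2*t^3 + 11*t^2 + 17*t + 6))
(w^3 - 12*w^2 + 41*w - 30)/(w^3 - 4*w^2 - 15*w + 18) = (w - 5)/(w + 3)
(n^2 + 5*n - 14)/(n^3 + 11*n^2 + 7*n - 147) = (n - 2)/(n^2 + 4*n - 21)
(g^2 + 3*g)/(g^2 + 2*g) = (g + 3)/(g + 2)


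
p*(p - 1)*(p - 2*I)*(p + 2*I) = p^4 - p^3 + 4*p^2 - 4*p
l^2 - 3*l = l*(l - 3)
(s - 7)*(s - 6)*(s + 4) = s^3 - 9*s^2 - 10*s + 168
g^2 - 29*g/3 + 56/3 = (g - 7)*(g - 8/3)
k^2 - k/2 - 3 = (k - 2)*(k + 3/2)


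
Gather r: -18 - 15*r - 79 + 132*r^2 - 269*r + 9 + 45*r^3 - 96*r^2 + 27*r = 45*r^3 + 36*r^2 - 257*r - 88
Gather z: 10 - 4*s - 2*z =-4*s - 2*z + 10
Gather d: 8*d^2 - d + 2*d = 8*d^2 + d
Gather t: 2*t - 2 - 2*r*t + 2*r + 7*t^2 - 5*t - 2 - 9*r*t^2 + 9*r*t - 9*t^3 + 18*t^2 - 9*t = 2*r - 9*t^3 + t^2*(25 - 9*r) + t*(7*r - 12) - 4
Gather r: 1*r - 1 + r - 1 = 2*r - 2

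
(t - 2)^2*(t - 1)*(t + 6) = t^4 + t^3 - 22*t^2 + 44*t - 24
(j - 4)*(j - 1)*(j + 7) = j^3 + 2*j^2 - 31*j + 28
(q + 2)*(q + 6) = q^2 + 8*q + 12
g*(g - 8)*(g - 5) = g^3 - 13*g^2 + 40*g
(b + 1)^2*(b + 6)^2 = b^4 + 14*b^3 + 61*b^2 + 84*b + 36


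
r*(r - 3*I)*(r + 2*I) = r^3 - I*r^2 + 6*r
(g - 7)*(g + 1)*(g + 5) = g^3 - g^2 - 37*g - 35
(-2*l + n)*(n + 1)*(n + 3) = -2*l*n^2 - 8*l*n - 6*l + n^3 + 4*n^2 + 3*n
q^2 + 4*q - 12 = (q - 2)*(q + 6)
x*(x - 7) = x^2 - 7*x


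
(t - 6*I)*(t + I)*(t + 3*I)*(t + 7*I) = t^4 + 5*I*t^3 + 35*t^2 + 165*I*t - 126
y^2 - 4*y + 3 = (y - 3)*(y - 1)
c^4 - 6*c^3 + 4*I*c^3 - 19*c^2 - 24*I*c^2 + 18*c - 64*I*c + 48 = (c - 8)*(c + 2)*(c + I)*(c + 3*I)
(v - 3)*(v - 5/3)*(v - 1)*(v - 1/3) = v^4 - 6*v^3 + 104*v^2/9 - 74*v/9 + 5/3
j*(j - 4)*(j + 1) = j^3 - 3*j^2 - 4*j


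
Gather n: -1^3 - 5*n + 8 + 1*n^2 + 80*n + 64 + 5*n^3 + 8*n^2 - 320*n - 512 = 5*n^3 + 9*n^2 - 245*n - 441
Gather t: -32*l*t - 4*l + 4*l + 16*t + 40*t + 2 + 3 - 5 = t*(56 - 32*l)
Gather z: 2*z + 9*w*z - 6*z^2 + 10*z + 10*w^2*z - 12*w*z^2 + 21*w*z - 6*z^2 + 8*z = z^2*(-12*w - 12) + z*(10*w^2 + 30*w + 20)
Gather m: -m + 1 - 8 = -m - 7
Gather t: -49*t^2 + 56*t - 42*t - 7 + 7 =-49*t^2 + 14*t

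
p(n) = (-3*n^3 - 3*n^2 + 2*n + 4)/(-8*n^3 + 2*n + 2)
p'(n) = (24*n^2 - 2)*(-3*n^3 - 3*n^2 + 2*n + 4)/(-8*n^3 + 2*n + 2)^2 + (-9*n^2 - 6*n + 2)/(-8*n^3 + 2*n + 2)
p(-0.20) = 2.11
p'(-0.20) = 0.39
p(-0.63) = 0.84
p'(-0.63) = 3.11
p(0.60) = 2.36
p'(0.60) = 7.35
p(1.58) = 0.46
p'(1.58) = 0.12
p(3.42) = 0.46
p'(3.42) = -0.02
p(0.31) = 1.78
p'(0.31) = -0.08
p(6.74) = 0.43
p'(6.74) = -0.01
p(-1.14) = 0.20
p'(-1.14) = 0.25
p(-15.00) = 0.35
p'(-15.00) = 0.00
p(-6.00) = 0.31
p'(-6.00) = -0.01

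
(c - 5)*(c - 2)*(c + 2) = c^3 - 5*c^2 - 4*c + 20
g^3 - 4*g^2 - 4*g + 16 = (g - 4)*(g - 2)*(g + 2)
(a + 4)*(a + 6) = a^2 + 10*a + 24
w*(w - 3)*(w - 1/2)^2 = w^4 - 4*w^3 + 13*w^2/4 - 3*w/4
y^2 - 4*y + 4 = (y - 2)^2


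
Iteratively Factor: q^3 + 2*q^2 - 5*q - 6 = (q - 2)*(q^2 + 4*q + 3) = (q - 2)*(q + 1)*(q + 3)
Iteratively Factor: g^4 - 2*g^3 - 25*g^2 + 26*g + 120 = (g + 2)*(g^3 - 4*g^2 - 17*g + 60) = (g - 5)*(g + 2)*(g^2 + g - 12) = (g - 5)*(g + 2)*(g + 4)*(g - 3)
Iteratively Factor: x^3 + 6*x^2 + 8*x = (x + 4)*(x^2 + 2*x) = x*(x + 4)*(x + 2)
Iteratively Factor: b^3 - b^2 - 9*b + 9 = (b - 3)*(b^2 + 2*b - 3) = (b - 3)*(b - 1)*(b + 3)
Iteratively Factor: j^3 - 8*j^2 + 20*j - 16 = (j - 4)*(j^2 - 4*j + 4) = (j - 4)*(j - 2)*(j - 2)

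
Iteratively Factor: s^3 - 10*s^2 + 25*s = (s - 5)*(s^2 - 5*s) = (s - 5)^2*(s)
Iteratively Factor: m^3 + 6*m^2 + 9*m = (m)*(m^2 + 6*m + 9) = m*(m + 3)*(m + 3)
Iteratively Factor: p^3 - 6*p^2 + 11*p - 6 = (p - 3)*(p^2 - 3*p + 2) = (p - 3)*(p - 2)*(p - 1)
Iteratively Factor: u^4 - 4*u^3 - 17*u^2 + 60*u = (u)*(u^3 - 4*u^2 - 17*u + 60) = u*(u + 4)*(u^2 - 8*u + 15) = u*(u - 5)*(u + 4)*(u - 3)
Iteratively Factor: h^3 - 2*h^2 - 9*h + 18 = (h + 3)*(h^2 - 5*h + 6) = (h - 3)*(h + 3)*(h - 2)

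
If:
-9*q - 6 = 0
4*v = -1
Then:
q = -2/3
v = -1/4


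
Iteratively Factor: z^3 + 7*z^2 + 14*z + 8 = (z + 4)*(z^2 + 3*z + 2) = (z + 2)*(z + 4)*(z + 1)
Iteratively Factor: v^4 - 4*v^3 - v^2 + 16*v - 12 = (v - 3)*(v^3 - v^2 - 4*v + 4) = (v - 3)*(v - 1)*(v^2 - 4) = (v - 3)*(v - 1)*(v + 2)*(v - 2)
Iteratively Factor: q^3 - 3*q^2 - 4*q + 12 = (q + 2)*(q^2 - 5*q + 6) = (q - 2)*(q + 2)*(q - 3)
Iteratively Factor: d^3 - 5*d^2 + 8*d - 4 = (d - 1)*(d^2 - 4*d + 4) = (d - 2)*(d - 1)*(d - 2)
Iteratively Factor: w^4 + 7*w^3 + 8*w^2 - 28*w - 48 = (w + 3)*(w^3 + 4*w^2 - 4*w - 16) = (w + 2)*(w + 3)*(w^2 + 2*w - 8) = (w - 2)*(w + 2)*(w + 3)*(w + 4)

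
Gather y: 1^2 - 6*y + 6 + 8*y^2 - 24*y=8*y^2 - 30*y + 7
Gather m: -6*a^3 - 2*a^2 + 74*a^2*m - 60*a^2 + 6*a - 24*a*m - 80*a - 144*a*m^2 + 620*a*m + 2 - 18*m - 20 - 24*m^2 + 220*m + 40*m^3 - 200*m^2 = -6*a^3 - 62*a^2 - 74*a + 40*m^3 + m^2*(-144*a - 224) + m*(74*a^2 + 596*a + 202) - 18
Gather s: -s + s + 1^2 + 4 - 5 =0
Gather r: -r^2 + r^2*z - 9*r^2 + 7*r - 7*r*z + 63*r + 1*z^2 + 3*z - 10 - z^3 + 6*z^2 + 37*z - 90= r^2*(z - 10) + r*(70 - 7*z) - z^3 + 7*z^2 + 40*z - 100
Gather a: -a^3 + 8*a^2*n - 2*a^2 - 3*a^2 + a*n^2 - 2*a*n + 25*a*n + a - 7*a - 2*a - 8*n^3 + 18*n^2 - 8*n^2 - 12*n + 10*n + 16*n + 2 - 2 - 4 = -a^3 + a^2*(8*n - 5) + a*(n^2 + 23*n - 8) - 8*n^3 + 10*n^2 + 14*n - 4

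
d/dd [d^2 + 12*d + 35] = 2*d + 12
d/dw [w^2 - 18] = 2*w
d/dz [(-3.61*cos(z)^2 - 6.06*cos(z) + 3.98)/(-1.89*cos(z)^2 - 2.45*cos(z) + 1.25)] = (2.6089*cos(z)^2 - 6.0194*cos(z) - 2.176)*sin(z)/(3.5721*cos(z)^4 + 9.261*cos(z)^3 + 1.2775*cos(z)^2 - 6.125*cos(z) + 1.5625)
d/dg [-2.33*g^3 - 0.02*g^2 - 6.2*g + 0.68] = -6.99*g^2 - 0.04*g - 6.2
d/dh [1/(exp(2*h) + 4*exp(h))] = 2*(-exp(h) - 2)*exp(-h)/(exp(h) + 4)^2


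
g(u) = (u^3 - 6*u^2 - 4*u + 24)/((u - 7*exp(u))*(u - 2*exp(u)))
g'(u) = (3*u^2 - 12*u - 4)/((u - 7*exp(u))*(u - 2*exp(u))) + (2*exp(u) - 1)*(u^3 - 6*u^2 - 4*u + 24)/((u - 7*exp(u))*(u - 2*exp(u))^2) + (7*exp(u) - 1)*(u^3 - 6*u^2 - 4*u + 24)/((u - 7*exp(u))^2*(u - 2*exp(u))) = ((u - 7*exp(u))*(u - 2*exp(u))*(3*u^2 - 12*u - 4) + (u - 7*exp(u))*(2*exp(u) - 1)*(u^3 - 6*u^2 - 4*u + 24) + (u - 2*exp(u))*(7*exp(u) - 1)*(u^3 - 6*u^2 - 4*u + 24))/((u - 7*exp(u))^2*(u - 2*exp(u))^2)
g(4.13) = -0.00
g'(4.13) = 0.00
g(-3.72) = -6.52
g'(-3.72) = 2.56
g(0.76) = 0.36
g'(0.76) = -0.92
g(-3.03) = -4.44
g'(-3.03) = 3.53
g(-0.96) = 3.41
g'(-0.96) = 0.53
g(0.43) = 0.78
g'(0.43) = -1.66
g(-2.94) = -4.12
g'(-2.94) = 3.68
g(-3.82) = -6.78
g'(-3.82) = 2.46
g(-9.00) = -14.26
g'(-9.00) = 1.12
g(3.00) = 0.00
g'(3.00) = 0.00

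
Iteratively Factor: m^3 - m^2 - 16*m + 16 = (m + 4)*(m^2 - 5*m + 4) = (m - 4)*(m + 4)*(m - 1)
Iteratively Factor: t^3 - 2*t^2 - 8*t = (t - 4)*(t^2 + 2*t) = (t - 4)*(t + 2)*(t)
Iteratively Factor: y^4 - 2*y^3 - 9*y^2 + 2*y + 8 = (y + 2)*(y^3 - 4*y^2 - y + 4) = (y + 1)*(y + 2)*(y^2 - 5*y + 4) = (y - 4)*(y + 1)*(y + 2)*(y - 1)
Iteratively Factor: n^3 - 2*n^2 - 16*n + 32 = (n + 4)*(n^2 - 6*n + 8) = (n - 2)*(n + 4)*(n - 4)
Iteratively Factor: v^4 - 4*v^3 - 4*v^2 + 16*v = (v + 2)*(v^3 - 6*v^2 + 8*v) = (v - 4)*(v + 2)*(v^2 - 2*v) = v*(v - 4)*(v + 2)*(v - 2)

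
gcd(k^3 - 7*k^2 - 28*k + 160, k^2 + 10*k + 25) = k + 5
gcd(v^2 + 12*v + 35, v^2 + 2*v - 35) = v + 7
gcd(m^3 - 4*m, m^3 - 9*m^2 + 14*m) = m^2 - 2*m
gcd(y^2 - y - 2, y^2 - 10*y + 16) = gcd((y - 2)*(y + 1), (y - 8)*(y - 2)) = y - 2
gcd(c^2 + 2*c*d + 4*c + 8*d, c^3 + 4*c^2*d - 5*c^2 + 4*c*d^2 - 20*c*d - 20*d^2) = c + 2*d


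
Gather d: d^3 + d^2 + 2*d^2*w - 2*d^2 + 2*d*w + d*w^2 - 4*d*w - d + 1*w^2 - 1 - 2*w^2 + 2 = d^3 + d^2*(2*w - 1) + d*(w^2 - 2*w - 1) - w^2 + 1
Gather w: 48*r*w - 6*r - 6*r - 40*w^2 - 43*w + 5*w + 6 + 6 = -12*r - 40*w^2 + w*(48*r - 38) + 12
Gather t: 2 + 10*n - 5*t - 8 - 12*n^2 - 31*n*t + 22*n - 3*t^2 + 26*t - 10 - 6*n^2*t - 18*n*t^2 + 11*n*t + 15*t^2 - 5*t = -12*n^2 + 32*n + t^2*(12 - 18*n) + t*(-6*n^2 - 20*n + 16) - 16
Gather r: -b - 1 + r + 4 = -b + r + 3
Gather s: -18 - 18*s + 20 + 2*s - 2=-16*s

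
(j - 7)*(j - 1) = j^2 - 8*j + 7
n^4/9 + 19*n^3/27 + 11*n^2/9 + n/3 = n*(n/3 + 1)^2*(n + 1/3)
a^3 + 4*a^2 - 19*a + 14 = (a - 2)*(a - 1)*(a + 7)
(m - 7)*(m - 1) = m^2 - 8*m + 7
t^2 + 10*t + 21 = (t + 3)*(t + 7)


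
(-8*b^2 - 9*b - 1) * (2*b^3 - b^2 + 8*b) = -16*b^5 - 10*b^4 - 57*b^3 - 71*b^2 - 8*b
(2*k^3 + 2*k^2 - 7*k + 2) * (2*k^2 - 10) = 4*k^5 + 4*k^4 - 34*k^3 - 16*k^2 + 70*k - 20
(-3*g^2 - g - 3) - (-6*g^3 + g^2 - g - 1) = 6*g^3 - 4*g^2 - 2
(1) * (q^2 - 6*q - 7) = q^2 - 6*q - 7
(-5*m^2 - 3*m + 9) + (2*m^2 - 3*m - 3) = -3*m^2 - 6*m + 6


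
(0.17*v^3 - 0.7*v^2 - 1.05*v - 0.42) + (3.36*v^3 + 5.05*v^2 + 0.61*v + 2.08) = 3.53*v^3 + 4.35*v^2 - 0.44*v + 1.66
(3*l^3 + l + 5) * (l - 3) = 3*l^4 - 9*l^3 + l^2 + 2*l - 15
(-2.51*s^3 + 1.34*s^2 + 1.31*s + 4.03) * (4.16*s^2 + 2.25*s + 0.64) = -10.4416*s^5 - 0.0730999999999984*s^4 + 6.8582*s^3 + 20.5699*s^2 + 9.9059*s + 2.5792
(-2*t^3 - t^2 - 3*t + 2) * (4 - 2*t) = 4*t^4 - 6*t^3 + 2*t^2 - 16*t + 8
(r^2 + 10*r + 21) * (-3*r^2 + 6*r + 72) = -3*r^4 - 24*r^3 + 69*r^2 + 846*r + 1512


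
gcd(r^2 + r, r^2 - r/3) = r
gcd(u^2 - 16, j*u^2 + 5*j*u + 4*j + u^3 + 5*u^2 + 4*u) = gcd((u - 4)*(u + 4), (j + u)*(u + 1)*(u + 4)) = u + 4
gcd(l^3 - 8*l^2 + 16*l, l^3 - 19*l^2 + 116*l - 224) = l - 4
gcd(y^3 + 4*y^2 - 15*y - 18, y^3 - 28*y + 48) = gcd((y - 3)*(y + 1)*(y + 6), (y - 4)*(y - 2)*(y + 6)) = y + 6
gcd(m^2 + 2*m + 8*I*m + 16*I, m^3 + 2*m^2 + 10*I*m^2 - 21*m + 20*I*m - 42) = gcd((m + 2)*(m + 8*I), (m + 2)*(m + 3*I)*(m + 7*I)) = m + 2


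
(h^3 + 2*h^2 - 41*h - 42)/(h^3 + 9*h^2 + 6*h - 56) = (h^2 - 5*h - 6)/(h^2 + 2*h - 8)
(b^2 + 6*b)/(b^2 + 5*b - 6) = b/(b - 1)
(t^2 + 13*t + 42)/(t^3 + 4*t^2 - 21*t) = (t + 6)/(t*(t - 3))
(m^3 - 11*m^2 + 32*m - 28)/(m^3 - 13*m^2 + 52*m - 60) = (m^2 - 9*m + 14)/(m^2 - 11*m + 30)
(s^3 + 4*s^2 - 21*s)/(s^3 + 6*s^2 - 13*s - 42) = s/(s + 2)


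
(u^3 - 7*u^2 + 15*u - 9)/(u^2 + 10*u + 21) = (u^3 - 7*u^2 + 15*u - 9)/(u^2 + 10*u + 21)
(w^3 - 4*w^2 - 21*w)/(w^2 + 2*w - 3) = w*(w - 7)/(w - 1)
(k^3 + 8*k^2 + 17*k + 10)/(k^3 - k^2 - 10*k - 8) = (k + 5)/(k - 4)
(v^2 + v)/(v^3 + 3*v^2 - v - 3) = v/(v^2 + 2*v - 3)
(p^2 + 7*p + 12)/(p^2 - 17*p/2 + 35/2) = 2*(p^2 + 7*p + 12)/(2*p^2 - 17*p + 35)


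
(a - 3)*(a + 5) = a^2 + 2*a - 15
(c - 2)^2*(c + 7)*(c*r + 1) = c^4*r + 3*c^3*r + c^3 - 24*c^2*r + 3*c^2 + 28*c*r - 24*c + 28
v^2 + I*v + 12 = (v - 3*I)*(v + 4*I)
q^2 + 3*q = q*(q + 3)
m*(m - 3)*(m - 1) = m^3 - 4*m^2 + 3*m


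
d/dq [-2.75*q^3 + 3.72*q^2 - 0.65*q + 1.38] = -8.25*q^2 + 7.44*q - 0.65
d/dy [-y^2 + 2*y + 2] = 2 - 2*y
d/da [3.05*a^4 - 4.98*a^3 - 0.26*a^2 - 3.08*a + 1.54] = 12.2*a^3 - 14.94*a^2 - 0.52*a - 3.08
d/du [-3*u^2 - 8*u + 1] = -6*u - 8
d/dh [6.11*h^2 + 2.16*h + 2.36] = 12.22*h + 2.16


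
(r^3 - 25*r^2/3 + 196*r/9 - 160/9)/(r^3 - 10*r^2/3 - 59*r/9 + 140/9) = (3*r - 8)/(3*r + 7)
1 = 1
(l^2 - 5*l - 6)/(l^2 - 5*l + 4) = (l^2 - 5*l - 6)/(l^2 - 5*l + 4)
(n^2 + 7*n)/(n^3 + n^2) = (n + 7)/(n*(n + 1))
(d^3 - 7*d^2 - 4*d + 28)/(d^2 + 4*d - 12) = (d^2 - 5*d - 14)/(d + 6)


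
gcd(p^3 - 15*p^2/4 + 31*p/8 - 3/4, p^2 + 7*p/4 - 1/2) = p - 1/4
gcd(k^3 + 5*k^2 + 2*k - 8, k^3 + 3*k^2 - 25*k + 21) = k - 1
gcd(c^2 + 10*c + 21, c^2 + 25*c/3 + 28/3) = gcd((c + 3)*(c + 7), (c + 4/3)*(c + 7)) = c + 7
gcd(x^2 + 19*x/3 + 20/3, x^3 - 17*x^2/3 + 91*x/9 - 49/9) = 1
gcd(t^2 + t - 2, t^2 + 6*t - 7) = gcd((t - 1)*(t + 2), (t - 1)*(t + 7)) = t - 1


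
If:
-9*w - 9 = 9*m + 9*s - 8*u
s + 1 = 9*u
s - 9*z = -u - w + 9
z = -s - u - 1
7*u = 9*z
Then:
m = -10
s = -1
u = 0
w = 10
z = 0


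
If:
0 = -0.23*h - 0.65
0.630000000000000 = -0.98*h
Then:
No Solution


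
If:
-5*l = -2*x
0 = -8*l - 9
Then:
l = -9/8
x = -45/16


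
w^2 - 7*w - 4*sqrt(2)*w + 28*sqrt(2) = (w - 7)*(w - 4*sqrt(2))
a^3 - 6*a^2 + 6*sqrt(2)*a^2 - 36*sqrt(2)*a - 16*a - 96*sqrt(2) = (a - 8)*(a + 2)*(a + 6*sqrt(2))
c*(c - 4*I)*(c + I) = c^3 - 3*I*c^2 + 4*c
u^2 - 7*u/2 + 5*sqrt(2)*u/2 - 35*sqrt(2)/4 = (u - 7/2)*(u + 5*sqrt(2)/2)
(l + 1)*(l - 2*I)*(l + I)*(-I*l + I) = -I*l^4 - l^3 - I*l^2 + l + 2*I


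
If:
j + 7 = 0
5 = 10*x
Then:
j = -7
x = 1/2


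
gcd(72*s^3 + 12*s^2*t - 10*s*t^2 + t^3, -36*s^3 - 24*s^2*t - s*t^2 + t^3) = 12*s^2 + 4*s*t - t^2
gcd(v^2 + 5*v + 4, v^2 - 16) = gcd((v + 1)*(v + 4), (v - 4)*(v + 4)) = v + 4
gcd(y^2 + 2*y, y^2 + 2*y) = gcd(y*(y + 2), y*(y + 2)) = y^2 + 2*y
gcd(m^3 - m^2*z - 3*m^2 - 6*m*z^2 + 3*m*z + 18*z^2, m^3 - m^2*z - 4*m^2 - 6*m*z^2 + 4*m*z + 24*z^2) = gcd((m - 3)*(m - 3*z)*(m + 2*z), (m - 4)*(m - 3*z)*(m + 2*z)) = -m^2 + m*z + 6*z^2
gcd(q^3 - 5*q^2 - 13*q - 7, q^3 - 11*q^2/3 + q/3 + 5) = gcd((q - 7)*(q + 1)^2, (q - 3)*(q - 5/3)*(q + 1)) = q + 1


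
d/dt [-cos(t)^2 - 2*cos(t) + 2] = 2*(cos(t) + 1)*sin(t)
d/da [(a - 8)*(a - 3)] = 2*a - 11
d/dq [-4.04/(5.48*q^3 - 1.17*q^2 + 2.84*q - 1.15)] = (66.4176*q^2 - 9.4536*q + 11.4736)/(5.48*q^3 - 1.17*q^2 + 2.84*q - 1.15)^2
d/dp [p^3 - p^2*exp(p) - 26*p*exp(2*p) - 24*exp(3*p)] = -p^2*exp(p) + 3*p^2 - 52*p*exp(2*p) - 2*p*exp(p) - 72*exp(3*p) - 26*exp(2*p)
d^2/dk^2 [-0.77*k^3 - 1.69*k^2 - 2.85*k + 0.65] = -4.62*k - 3.38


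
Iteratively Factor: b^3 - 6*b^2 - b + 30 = (b - 5)*(b^2 - b - 6) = (b - 5)*(b + 2)*(b - 3)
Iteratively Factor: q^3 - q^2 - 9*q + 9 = (q - 3)*(q^2 + 2*q - 3) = (q - 3)*(q + 3)*(q - 1)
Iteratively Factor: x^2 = (x)*(x)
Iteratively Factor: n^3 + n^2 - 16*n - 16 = (n + 4)*(n^2 - 3*n - 4) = (n - 4)*(n + 4)*(n + 1)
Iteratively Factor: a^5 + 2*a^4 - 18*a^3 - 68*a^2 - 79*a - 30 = (a + 1)*(a^4 + a^3 - 19*a^2 - 49*a - 30) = (a + 1)*(a + 2)*(a^3 - a^2 - 17*a - 15) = (a - 5)*(a + 1)*(a + 2)*(a^2 + 4*a + 3) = (a - 5)*(a + 1)*(a + 2)*(a + 3)*(a + 1)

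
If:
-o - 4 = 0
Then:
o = -4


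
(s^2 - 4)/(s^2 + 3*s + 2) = (s - 2)/(s + 1)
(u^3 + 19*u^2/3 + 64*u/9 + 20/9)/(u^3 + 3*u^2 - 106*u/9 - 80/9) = (3*u + 2)/(3*u - 8)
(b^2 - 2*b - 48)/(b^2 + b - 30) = (b - 8)/(b - 5)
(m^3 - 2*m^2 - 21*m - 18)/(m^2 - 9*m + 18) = (m^2 + 4*m + 3)/(m - 3)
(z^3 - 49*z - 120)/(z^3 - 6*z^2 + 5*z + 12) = (z^3 - 49*z - 120)/(z^3 - 6*z^2 + 5*z + 12)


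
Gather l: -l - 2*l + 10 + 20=30 - 3*l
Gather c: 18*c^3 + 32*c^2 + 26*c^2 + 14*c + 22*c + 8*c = 18*c^3 + 58*c^2 + 44*c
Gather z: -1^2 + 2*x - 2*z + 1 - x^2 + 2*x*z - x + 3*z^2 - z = -x^2 + x + 3*z^2 + z*(2*x - 3)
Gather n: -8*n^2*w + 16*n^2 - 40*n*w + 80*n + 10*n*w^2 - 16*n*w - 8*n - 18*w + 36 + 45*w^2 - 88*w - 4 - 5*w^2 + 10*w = n^2*(16 - 8*w) + n*(10*w^2 - 56*w + 72) + 40*w^2 - 96*w + 32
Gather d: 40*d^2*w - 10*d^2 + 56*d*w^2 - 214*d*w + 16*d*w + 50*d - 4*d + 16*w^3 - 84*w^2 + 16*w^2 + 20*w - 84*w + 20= d^2*(40*w - 10) + d*(56*w^2 - 198*w + 46) + 16*w^3 - 68*w^2 - 64*w + 20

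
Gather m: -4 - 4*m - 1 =-4*m - 5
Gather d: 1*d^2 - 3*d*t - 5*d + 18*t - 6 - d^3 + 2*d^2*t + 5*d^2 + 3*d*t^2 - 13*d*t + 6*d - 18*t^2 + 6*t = -d^3 + d^2*(2*t + 6) + d*(3*t^2 - 16*t + 1) - 18*t^2 + 24*t - 6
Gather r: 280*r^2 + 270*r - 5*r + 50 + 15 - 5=280*r^2 + 265*r + 60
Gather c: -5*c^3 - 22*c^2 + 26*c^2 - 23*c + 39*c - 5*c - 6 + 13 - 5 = -5*c^3 + 4*c^2 + 11*c + 2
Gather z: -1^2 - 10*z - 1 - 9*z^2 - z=-9*z^2 - 11*z - 2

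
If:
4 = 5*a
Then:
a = 4/5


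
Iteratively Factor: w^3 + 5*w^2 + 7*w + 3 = (w + 1)*(w^2 + 4*w + 3) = (w + 1)*(w + 3)*(w + 1)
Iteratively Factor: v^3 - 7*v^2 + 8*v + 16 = (v - 4)*(v^2 - 3*v - 4) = (v - 4)^2*(v + 1)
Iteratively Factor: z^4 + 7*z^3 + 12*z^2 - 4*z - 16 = (z - 1)*(z^3 + 8*z^2 + 20*z + 16) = (z - 1)*(z + 2)*(z^2 + 6*z + 8) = (z - 1)*(z + 2)^2*(z + 4)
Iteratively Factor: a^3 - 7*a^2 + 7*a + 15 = (a - 5)*(a^2 - 2*a - 3) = (a - 5)*(a + 1)*(a - 3)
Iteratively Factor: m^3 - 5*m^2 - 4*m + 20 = (m - 2)*(m^2 - 3*m - 10) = (m - 2)*(m + 2)*(m - 5)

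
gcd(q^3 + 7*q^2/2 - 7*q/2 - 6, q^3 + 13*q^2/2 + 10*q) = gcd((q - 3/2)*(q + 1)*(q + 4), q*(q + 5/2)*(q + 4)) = q + 4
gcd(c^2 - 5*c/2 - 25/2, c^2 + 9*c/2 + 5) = c + 5/2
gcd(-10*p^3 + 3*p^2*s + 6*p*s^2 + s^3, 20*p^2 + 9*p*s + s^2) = 5*p + s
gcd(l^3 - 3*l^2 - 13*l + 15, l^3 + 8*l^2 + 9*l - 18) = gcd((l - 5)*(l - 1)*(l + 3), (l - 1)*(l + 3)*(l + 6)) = l^2 + 2*l - 3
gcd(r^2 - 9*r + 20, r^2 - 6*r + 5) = r - 5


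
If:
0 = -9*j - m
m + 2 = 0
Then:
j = 2/9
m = -2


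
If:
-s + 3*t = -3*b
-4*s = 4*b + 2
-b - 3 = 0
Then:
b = -3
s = 5/2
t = 23/6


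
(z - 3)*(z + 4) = z^2 + z - 12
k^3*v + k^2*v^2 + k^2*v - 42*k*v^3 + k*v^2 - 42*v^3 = (k - 6*v)*(k + 7*v)*(k*v + v)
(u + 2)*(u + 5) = u^2 + 7*u + 10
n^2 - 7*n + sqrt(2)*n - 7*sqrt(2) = (n - 7)*(n + sqrt(2))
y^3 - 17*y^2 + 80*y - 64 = (y - 8)^2*(y - 1)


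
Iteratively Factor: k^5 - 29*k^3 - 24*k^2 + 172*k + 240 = (k - 5)*(k^4 + 5*k^3 - 4*k^2 - 44*k - 48) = (k - 5)*(k - 3)*(k^3 + 8*k^2 + 20*k + 16) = (k - 5)*(k - 3)*(k + 2)*(k^2 + 6*k + 8) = (k - 5)*(k - 3)*(k + 2)*(k + 4)*(k + 2)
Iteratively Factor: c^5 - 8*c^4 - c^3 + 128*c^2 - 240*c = (c + 4)*(c^4 - 12*c^3 + 47*c^2 - 60*c) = (c - 4)*(c + 4)*(c^3 - 8*c^2 + 15*c) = c*(c - 4)*(c + 4)*(c^2 - 8*c + 15) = c*(c - 5)*(c - 4)*(c + 4)*(c - 3)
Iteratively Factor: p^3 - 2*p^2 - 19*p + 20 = (p - 5)*(p^2 + 3*p - 4) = (p - 5)*(p + 4)*(p - 1)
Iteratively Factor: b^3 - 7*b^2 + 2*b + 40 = (b - 5)*(b^2 - 2*b - 8) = (b - 5)*(b + 2)*(b - 4)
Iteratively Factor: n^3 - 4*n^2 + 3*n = (n - 1)*(n^2 - 3*n) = (n - 3)*(n - 1)*(n)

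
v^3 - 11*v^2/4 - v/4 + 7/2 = (v - 2)*(v - 7/4)*(v + 1)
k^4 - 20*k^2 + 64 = (k - 4)*(k - 2)*(k + 2)*(k + 4)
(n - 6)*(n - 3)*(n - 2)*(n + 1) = n^4 - 10*n^3 + 25*n^2 - 36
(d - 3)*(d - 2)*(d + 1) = d^3 - 4*d^2 + d + 6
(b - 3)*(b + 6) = b^2 + 3*b - 18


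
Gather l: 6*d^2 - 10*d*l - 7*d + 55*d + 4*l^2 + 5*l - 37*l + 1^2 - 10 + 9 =6*d^2 + 48*d + 4*l^2 + l*(-10*d - 32)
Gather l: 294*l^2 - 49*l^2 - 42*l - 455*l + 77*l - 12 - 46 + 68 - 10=245*l^2 - 420*l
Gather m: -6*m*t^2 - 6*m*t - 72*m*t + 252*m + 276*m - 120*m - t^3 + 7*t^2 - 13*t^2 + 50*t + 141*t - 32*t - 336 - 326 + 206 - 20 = m*(-6*t^2 - 78*t + 408) - t^3 - 6*t^2 + 159*t - 476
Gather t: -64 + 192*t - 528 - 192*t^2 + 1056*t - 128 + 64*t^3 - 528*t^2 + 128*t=64*t^3 - 720*t^2 + 1376*t - 720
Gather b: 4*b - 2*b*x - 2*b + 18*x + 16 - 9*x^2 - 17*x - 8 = b*(2 - 2*x) - 9*x^2 + x + 8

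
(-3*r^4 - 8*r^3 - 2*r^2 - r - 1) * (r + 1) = -3*r^5 - 11*r^4 - 10*r^3 - 3*r^2 - 2*r - 1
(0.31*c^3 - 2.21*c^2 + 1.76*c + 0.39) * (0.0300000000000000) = 0.0093*c^3 - 0.0663*c^2 + 0.0528*c + 0.0117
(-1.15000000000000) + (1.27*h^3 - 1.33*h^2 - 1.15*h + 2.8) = 1.27*h^3 - 1.33*h^2 - 1.15*h + 1.65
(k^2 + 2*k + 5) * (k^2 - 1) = k^4 + 2*k^3 + 4*k^2 - 2*k - 5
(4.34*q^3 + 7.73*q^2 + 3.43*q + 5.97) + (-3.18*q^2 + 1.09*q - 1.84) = 4.34*q^3 + 4.55*q^2 + 4.52*q + 4.13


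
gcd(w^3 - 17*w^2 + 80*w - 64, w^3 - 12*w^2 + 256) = w^2 - 16*w + 64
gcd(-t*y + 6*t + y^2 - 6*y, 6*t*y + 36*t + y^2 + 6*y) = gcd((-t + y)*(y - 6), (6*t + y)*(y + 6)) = 1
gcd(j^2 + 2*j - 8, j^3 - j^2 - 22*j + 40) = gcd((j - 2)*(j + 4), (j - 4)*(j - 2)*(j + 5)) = j - 2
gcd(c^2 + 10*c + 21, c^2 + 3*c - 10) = 1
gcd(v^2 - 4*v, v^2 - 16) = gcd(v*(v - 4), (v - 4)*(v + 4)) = v - 4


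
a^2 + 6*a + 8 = (a + 2)*(a + 4)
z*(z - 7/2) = z^2 - 7*z/2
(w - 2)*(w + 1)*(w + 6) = w^3 + 5*w^2 - 8*w - 12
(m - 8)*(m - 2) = m^2 - 10*m + 16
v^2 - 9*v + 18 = (v - 6)*(v - 3)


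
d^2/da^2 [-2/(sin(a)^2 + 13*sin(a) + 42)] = 2*(4*sin(a)^4 + 39*sin(a)^3 - 5*sin(a)^2 - 624*sin(a) - 254)/(sin(a)^2 + 13*sin(a) + 42)^3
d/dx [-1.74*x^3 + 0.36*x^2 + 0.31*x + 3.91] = -5.22*x^2 + 0.72*x + 0.31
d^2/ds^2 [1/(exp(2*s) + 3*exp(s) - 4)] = (2*(2*exp(s) + 3)^2*exp(s) - (4*exp(s) + 3)*(exp(2*s) + 3*exp(s) - 4))*exp(s)/(exp(2*s) + 3*exp(s) - 4)^3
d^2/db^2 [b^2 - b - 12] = 2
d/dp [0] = 0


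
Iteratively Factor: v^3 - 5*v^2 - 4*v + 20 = (v - 2)*(v^2 - 3*v - 10) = (v - 2)*(v + 2)*(v - 5)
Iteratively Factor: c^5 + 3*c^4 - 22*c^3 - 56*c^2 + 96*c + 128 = (c + 1)*(c^4 + 2*c^3 - 24*c^2 - 32*c + 128) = (c + 1)*(c + 4)*(c^3 - 2*c^2 - 16*c + 32) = (c + 1)*(c + 4)^2*(c^2 - 6*c + 8) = (c - 4)*(c + 1)*(c + 4)^2*(c - 2)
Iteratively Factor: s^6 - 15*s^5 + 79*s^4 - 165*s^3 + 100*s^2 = (s - 1)*(s^5 - 14*s^4 + 65*s^3 - 100*s^2) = (s - 4)*(s - 1)*(s^4 - 10*s^3 + 25*s^2) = s*(s - 4)*(s - 1)*(s^3 - 10*s^2 + 25*s) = s*(s - 5)*(s - 4)*(s - 1)*(s^2 - 5*s) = s*(s - 5)^2*(s - 4)*(s - 1)*(s)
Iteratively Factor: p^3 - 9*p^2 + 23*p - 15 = (p - 5)*(p^2 - 4*p + 3) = (p - 5)*(p - 1)*(p - 3)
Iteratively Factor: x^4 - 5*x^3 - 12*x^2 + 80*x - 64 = (x + 4)*(x^3 - 9*x^2 + 24*x - 16) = (x - 1)*(x + 4)*(x^2 - 8*x + 16) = (x - 4)*(x - 1)*(x + 4)*(x - 4)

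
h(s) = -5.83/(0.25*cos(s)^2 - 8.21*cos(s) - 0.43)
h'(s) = -5.83*(0.5*sin(s)*cos(s) - 8.21*sin(s))/(0.25*cos(s)^2 - 8.21*cos(s) - 0.43)^2 = (47.8643 - 2.915*cos(s))*sin(s)/(-0.25*cos(s)^2 + 8.21*cos(s) + 0.43)^2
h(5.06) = 1.82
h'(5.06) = -4.31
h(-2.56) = -0.88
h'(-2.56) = -0.63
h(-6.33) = 0.70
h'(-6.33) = -0.03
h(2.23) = -1.24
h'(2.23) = 1.78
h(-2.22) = -1.26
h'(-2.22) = -1.85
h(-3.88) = -1.01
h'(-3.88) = 1.01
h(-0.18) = 0.71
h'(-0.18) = -0.12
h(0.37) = 0.74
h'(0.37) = 0.26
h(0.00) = 0.69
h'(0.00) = 0.00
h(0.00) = 0.69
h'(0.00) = 0.00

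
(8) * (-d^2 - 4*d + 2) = -8*d^2 - 32*d + 16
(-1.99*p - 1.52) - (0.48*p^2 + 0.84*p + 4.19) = -0.48*p^2 - 2.83*p - 5.71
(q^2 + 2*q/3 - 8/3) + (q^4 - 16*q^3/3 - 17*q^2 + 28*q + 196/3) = q^4 - 16*q^3/3 - 16*q^2 + 86*q/3 + 188/3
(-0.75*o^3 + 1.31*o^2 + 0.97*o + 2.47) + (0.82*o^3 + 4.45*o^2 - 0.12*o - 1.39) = 0.07*o^3 + 5.76*o^2 + 0.85*o + 1.08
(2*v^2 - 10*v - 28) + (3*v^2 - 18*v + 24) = 5*v^2 - 28*v - 4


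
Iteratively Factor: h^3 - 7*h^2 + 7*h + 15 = (h - 5)*(h^2 - 2*h - 3) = (h - 5)*(h - 3)*(h + 1)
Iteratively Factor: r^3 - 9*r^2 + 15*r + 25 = (r + 1)*(r^2 - 10*r + 25) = (r - 5)*(r + 1)*(r - 5)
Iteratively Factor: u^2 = (u)*(u)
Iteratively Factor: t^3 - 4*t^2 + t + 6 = (t - 2)*(t^2 - 2*t - 3) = (t - 2)*(t + 1)*(t - 3)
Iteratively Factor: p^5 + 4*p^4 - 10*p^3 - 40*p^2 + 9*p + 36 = (p - 3)*(p^4 + 7*p^3 + 11*p^2 - 7*p - 12) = (p - 3)*(p + 3)*(p^3 + 4*p^2 - p - 4) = (p - 3)*(p - 1)*(p + 3)*(p^2 + 5*p + 4) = (p - 3)*(p - 1)*(p + 3)*(p + 4)*(p + 1)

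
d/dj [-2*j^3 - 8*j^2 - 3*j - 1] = -6*j^2 - 16*j - 3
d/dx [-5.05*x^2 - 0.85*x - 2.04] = -10.1*x - 0.85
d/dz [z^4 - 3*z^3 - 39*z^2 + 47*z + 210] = 4*z^3 - 9*z^2 - 78*z + 47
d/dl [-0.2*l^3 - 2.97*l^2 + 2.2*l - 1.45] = -0.6*l^2 - 5.94*l + 2.2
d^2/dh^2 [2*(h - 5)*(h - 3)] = 4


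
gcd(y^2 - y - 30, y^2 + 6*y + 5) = y + 5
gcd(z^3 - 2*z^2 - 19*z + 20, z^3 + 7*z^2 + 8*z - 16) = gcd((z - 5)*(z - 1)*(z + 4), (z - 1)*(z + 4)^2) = z^2 + 3*z - 4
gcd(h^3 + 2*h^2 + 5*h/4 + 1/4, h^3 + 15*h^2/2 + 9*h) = 1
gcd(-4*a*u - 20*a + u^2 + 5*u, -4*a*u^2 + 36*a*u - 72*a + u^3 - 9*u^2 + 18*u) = -4*a + u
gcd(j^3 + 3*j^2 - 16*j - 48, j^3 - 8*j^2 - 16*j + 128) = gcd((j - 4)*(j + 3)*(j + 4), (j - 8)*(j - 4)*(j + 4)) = j^2 - 16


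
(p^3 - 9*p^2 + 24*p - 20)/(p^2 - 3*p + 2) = (p^2 - 7*p + 10)/(p - 1)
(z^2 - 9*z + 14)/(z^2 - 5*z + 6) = (z - 7)/(z - 3)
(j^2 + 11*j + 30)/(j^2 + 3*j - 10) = (j + 6)/(j - 2)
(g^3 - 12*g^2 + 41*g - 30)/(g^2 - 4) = (g^3 - 12*g^2 + 41*g - 30)/(g^2 - 4)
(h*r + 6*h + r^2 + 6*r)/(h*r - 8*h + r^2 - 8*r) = (r + 6)/(r - 8)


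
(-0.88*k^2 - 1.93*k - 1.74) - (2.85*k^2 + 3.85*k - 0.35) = -3.73*k^2 - 5.78*k - 1.39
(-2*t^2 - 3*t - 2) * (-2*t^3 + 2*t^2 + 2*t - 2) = 4*t^5 + 2*t^4 - 6*t^3 - 6*t^2 + 2*t + 4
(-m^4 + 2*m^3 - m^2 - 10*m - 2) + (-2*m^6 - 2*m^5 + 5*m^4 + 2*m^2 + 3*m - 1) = -2*m^6 - 2*m^5 + 4*m^4 + 2*m^3 + m^2 - 7*m - 3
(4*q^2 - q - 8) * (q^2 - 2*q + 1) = 4*q^4 - 9*q^3 - 2*q^2 + 15*q - 8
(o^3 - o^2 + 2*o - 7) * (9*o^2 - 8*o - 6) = 9*o^5 - 17*o^4 + 20*o^3 - 73*o^2 + 44*o + 42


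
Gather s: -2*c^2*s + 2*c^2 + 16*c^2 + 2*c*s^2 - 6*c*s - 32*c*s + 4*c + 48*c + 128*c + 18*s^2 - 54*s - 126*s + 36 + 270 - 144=18*c^2 + 180*c + s^2*(2*c + 18) + s*(-2*c^2 - 38*c - 180) + 162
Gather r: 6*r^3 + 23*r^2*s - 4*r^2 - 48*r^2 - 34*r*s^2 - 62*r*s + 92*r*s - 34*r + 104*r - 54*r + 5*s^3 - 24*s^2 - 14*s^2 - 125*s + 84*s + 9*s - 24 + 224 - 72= 6*r^3 + r^2*(23*s - 52) + r*(-34*s^2 + 30*s + 16) + 5*s^3 - 38*s^2 - 32*s + 128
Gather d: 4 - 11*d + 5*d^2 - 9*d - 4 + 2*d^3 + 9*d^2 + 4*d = 2*d^3 + 14*d^2 - 16*d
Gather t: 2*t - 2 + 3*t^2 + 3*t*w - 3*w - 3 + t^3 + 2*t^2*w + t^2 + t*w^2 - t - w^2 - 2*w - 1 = t^3 + t^2*(2*w + 4) + t*(w^2 + 3*w + 1) - w^2 - 5*w - 6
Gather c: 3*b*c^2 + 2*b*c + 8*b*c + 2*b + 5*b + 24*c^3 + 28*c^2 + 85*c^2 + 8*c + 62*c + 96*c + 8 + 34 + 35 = 7*b + 24*c^3 + c^2*(3*b + 113) + c*(10*b + 166) + 77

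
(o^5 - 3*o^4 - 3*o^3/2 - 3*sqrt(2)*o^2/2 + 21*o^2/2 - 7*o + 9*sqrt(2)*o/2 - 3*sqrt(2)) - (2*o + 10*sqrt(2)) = o^5 - 3*o^4 - 3*o^3/2 - 3*sqrt(2)*o^2/2 + 21*o^2/2 - 9*o + 9*sqrt(2)*o/2 - 13*sqrt(2)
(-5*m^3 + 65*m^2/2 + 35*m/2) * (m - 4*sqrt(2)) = -5*m^4 + 20*sqrt(2)*m^3 + 65*m^3/2 - 130*sqrt(2)*m^2 + 35*m^2/2 - 70*sqrt(2)*m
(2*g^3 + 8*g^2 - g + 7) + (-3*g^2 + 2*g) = 2*g^3 + 5*g^2 + g + 7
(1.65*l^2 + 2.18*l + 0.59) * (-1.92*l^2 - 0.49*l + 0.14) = -3.168*l^4 - 4.9941*l^3 - 1.97*l^2 + 0.0161000000000001*l + 0.0826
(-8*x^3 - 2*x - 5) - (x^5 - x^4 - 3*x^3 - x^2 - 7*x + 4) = -x^5 + x^4 - 5*x^3 + x^2 + 5*x - 9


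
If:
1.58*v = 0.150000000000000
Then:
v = 0.09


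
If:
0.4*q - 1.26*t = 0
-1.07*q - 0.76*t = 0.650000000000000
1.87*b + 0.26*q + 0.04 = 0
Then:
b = 0.05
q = -0.50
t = -0.16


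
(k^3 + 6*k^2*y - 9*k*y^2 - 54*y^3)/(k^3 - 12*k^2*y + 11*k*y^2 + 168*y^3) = (k^2 + 3*k*y - 18*y^2)/(k^2 - 15*k*y + 56*y^2)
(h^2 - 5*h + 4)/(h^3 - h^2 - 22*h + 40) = (h - 1)/(h^2 + 3*h - 10)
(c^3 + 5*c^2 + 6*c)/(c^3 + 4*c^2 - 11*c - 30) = c*(c + 3)/(c^2 + 2*c - 15)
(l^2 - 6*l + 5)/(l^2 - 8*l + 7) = (l - 5)/(l - 7)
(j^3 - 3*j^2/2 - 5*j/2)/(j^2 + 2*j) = (2*j^2 - 3*j - 5)/(2*(j + 2))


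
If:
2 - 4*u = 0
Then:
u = 1/2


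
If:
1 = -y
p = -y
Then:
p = 1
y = -1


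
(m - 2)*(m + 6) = m^2 + 4*m - 12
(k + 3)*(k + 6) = k^2 + 9*k + 18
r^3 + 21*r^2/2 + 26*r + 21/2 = (r + 1/2)*(r + 3)*(r + 7)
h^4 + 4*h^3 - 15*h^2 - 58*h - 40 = (h - 4)*(h + 1)*(h + 2)*(h + 5)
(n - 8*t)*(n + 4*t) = n^2 - 4*n*t - 32*t^2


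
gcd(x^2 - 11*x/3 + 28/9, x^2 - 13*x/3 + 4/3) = 1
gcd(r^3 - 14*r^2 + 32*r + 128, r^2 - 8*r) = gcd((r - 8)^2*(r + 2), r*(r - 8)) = r - 8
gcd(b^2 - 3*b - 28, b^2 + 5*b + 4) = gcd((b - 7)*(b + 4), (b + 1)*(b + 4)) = b + 4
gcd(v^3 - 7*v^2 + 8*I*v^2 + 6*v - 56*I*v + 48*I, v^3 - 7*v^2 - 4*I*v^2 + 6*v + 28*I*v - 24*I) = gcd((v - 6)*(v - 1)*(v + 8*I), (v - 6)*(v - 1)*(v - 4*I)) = v^2 - 7*v + 6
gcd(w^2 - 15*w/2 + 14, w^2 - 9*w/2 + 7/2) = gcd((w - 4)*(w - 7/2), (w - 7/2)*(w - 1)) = w - 7/2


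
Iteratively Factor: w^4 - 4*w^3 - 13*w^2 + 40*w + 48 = (w - 4)*(w^3 - 13*w - 12) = (w - 4)*(w + 1)*(w^2 - w - 12) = (w - 4)^2*(w + 1)*(w + 3)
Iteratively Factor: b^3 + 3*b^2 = (b)*(b^2 + 3*b) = b^2*(b + 3)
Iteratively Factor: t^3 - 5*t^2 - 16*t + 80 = (t + 4)*(t^2 - 9*t + 20) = (t - 4)*(t + 4)*(t - 5)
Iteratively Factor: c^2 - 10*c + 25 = (c - 5)*(c - 5)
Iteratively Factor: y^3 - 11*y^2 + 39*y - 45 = (y - 3)*(y^2 - 8*y + 15) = (y - 5)*(y - 3)*(y - 3)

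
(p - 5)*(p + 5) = p^2 - 25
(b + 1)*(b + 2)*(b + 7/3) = b^3 + 16*b^2/3 + 9*b + 14/3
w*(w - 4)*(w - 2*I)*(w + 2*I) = w^4 - 4*w^3 + 4*w^2 - 16*w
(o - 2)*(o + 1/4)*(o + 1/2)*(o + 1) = o^4 - o^3/4 - 21*o^2/8 - 13*o/8 - 1/4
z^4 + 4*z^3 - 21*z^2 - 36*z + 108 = (z - 3)*(z - 2)*(z + 3)*(z + 6)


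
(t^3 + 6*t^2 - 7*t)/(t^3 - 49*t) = (t - 1)/(t - 7)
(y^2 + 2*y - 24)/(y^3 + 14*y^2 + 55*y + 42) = (y - 4)/(y^2 + 8*y + 7)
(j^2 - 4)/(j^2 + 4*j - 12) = (j + 2)/(j + 6)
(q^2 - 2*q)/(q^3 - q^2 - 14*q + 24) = q/(q^2 + q - 12)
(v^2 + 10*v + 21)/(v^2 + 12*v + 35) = (v + 3)/(v + 5)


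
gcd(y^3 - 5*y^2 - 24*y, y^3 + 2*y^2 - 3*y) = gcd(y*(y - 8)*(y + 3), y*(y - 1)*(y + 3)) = y^2 + 3*y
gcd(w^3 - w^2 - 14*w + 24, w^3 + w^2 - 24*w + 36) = w^2 - 5*w + 6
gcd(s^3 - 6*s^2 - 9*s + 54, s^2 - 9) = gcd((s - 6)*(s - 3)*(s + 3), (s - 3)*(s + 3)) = s^2 - 9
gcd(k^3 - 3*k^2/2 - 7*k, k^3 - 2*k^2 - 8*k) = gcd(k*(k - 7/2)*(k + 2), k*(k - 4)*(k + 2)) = k^2 + 2*k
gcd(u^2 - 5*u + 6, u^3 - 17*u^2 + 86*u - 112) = u - 2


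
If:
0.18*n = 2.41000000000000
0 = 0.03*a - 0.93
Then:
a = 31.00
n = 13.39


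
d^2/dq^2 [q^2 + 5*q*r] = 2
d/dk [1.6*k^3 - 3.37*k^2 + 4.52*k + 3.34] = 4.8*k^2 - 6.74*k + 4.52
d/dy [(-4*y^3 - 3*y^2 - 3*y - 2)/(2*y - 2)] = (-8*y^3 + 9*y^2 + 6*y + 5)/(2*(y^2 - 2*y + 1))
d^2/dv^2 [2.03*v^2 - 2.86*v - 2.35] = 4.06000000000000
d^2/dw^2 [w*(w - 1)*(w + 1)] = 6*w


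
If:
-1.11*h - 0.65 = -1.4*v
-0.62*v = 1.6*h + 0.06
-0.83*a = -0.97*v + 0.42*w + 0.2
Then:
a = 0.147530083451078 - 0.506024096385542*w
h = -0.17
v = 0.33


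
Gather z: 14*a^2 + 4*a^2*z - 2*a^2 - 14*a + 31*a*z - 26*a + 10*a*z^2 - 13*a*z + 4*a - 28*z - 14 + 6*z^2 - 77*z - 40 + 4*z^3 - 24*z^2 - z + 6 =12*a^2 - 36*a + 4*z^3 + z^2*(10*a - 18) + z*(4*a^2 + 18*a - 106) - 48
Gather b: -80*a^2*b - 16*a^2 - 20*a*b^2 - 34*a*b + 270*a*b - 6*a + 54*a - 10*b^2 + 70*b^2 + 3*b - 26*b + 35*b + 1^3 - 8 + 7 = -16*a^2 + 48*a + b^2*(60 - 20*a) + b*(-80*a^2 + 236*a + 12)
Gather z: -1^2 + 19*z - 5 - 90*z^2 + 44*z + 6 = -90*z^2 + 63*z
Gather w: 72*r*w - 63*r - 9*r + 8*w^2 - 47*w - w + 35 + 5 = -72*r + 8*w^2 + w*(72*r - 48) + 40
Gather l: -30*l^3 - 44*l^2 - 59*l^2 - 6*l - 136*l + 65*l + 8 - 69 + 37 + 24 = -30*l^3 - 103*l^2 - 77*l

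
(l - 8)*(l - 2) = l^2 - 10*l + 16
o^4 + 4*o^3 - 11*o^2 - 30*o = o*(o - 3)*(o + 2)*(o + 5)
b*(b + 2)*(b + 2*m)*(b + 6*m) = b^4 + 8*b^3*m + 2*b^3 + 12*b^2*m^2 + 16*b^2*m + 24*b*m^2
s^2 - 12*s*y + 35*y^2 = (s - 7*y)*(s - 5*y)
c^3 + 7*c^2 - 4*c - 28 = (c - 2)*(c + 2)*(c + 7)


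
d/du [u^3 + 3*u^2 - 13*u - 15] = 3*u^2 + 6*u - 13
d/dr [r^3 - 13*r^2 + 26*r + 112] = 3*r^2 - 26*r + 26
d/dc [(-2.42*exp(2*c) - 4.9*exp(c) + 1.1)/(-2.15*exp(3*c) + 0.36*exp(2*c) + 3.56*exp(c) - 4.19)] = (-5.203*exp(4*c) - 21.07*exp(3*c) + 0.2438*exp(2*c) + 19.4876*exp(c) + 16.615)*exp(c)/(4.6225*exp(6*c) - 1.548*exp(5*c) - 15.1784*exp(4*c) + 20.5802*exp(3*c) + 9.6568*exp(2*c) - 29.8328*exp(c) + 17.5561)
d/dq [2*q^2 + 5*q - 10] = 4*q + 5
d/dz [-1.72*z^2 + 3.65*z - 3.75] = 3.65 - 3.44*z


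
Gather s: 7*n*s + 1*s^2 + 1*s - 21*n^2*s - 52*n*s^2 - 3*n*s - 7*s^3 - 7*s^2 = -7*s^3 + s^2*(-52*n - 6) + s*(-21*n^2 + 4*n + 1)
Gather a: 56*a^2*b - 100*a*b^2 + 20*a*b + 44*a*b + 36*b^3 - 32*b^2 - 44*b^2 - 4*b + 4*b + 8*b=56*a^2*b + a*(-100*b^2 + 64*b) + 36*b^3 - 76*b^2 + 8*b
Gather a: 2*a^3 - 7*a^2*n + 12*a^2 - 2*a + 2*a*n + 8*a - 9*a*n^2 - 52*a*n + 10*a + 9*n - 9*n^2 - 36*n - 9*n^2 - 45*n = 2*a^3 + a^2*(12 - 7*n) + a*(-9*n^2 - 50*n + 16) - 18*n^2 - 72*n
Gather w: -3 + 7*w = 7*w - 3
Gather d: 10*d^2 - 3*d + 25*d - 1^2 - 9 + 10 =10*d^2 + 22*d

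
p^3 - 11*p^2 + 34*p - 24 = (p - 6)*(p - 4)*(p - 1)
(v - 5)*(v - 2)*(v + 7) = v^3 - 39*v + 70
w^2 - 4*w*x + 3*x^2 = (w - 3*x)*(w - x)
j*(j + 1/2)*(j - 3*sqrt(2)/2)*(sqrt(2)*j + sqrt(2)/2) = sqrt(2)*j^4 - 3*j^3 + sqrt(2)*j^3 - 3*j^2 + sqrt(2)*j^2/4 - 3*j/4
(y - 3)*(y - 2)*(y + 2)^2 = y^4 - y^3 - 10*y^2 + 4*y + 24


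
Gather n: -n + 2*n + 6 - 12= n - 6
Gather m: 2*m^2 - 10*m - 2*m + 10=2*m^2 - 12*m + 10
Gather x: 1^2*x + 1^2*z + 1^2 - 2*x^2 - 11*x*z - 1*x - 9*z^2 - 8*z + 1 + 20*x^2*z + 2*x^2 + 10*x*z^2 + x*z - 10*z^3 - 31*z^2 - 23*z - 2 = 20*x^2*z + x*(10*z^2 - 10*z) - 10*z^3 - 40*z^2 - 30*z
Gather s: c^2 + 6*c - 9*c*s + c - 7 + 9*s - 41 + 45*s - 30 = c^2 + 7*c + s*(54 - 9*c) - 78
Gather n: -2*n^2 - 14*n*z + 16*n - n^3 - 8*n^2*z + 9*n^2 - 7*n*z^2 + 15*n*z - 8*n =-n^3 + n^2*(7 - 8*z) + n*(-7*z^2 + z + 8)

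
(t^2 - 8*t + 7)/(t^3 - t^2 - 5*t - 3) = (-t^2 + 8*t - 7)/(-t^3 + t^2 + 5*t + 3)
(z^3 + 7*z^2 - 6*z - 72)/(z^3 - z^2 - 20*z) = (z^2 + 3*z - 18)/(z*(z - 5))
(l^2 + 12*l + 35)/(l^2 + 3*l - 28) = (l + 5)/(l - 4)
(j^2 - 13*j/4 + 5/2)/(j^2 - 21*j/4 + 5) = (j - 2)/(j - 4)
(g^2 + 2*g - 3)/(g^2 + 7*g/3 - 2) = 3*(g - 1)/(3*g - 2)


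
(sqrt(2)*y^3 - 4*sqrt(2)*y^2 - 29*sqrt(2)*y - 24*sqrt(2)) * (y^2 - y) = sqrt(2)*y^5 - 5*sqrt(2)*y^4 - 25*sqrt(2)*y^3 + 5*sqrt(2)*y^2 + 24*sqrt(2)*y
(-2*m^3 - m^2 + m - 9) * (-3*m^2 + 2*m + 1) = 6*m^5 - m^4 - 7*m^3 + 28*m^2 - 17*m - 9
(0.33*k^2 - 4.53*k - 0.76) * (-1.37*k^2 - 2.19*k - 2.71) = -0.4521*k^4 + 5.4834*k^3 + 10.0676*k^2 + 13.9407*k + 2.0596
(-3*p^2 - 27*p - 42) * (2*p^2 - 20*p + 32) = -6*p^4 + 6*p^3 + 360*p^2 - 24*p - 1344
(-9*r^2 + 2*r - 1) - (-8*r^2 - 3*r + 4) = -r^2 + 5*r - 5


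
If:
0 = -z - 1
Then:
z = -1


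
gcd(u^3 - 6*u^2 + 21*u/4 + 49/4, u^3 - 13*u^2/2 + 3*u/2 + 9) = u + 1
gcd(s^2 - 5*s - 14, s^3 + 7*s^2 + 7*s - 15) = 1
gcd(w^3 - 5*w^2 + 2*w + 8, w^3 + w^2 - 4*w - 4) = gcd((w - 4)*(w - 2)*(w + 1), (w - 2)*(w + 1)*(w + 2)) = w^2 - w - 2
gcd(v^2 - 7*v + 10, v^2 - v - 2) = v - 2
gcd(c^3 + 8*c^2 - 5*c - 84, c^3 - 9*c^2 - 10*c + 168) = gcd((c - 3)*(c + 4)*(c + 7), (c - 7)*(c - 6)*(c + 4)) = c + 4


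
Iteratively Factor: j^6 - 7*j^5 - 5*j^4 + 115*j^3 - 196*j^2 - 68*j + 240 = (j - 2)*(j^5 - 5*j^4 - 15*j^3 + 85*j^2 - 26*j - 120) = (j - 2)^2*(j^4 - 3*j^3 - 21*j^2 + 43*j + 60) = (j - 3)*(j - 2)^2*(j^3 - 21*j - 20) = (j - 5)*(j - 3)*(j - 2)^2*(j^2 + 5*j + 4) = (j - 5)*(j - 3)*(j - 2)^2*(j + 1)*(j + 4)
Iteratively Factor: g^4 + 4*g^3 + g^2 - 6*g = (g - 1)*(g^3 + 5*g^2 + 6*g) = (g - 1)*(g + 2)*(g^2 + 3*g) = g*(g - 1)*(g + 2)*(g + 3)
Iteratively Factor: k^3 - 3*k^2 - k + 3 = (k - 3)*(k^2 - 1) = (k - 3)*(k + 1)*(k - 1)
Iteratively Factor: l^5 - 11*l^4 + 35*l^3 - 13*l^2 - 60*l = (l)*(l^4 - 11*l^3 + 35*l^2 - 13*l - 60) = l*(l - 5)*(l^3 - 6*l^2 + 5*l + 12) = l*(l - 5)*(l + 1)*(l^2 - 7*l + 12) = l*(l - 5)*(l - 4)*(l + 1)*(l - 3)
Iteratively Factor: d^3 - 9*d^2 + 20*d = (d)*(d^2 - 9*d + 20) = d*(d - 4)*(d - 5)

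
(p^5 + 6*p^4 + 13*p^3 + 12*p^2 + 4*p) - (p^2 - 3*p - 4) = p^5 + 6*p^4 + 13*p^3 + 11*p^2 + 7*p + 4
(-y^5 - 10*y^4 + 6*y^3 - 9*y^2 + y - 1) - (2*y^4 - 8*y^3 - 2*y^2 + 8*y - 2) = -y^5 - 12*y^4 + 14*y^3 - 7*y^2 - 7*y + 1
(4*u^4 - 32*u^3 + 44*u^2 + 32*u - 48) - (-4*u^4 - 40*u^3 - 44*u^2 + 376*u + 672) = 8*u^4 + 8*u^3 + 88*u^2 - 344*u - 720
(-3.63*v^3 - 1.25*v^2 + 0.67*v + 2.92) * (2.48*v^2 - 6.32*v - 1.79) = -9.0024*v^5 + 19.8416*v^4 + 16.0593*v^3 + 5.2447*v^2 - 19.6537*v - 5.2268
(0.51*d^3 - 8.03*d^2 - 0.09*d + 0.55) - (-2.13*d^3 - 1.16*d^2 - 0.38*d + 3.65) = 2.64*d^3 - 6.87*d^2 + 0.29*d - 3.1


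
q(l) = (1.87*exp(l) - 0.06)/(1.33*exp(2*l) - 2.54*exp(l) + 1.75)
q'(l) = (1.87*exp(l) - 0.06)*(-2.66*exp(2*l) + 2.54*exp(l))/(1.33*exp(2*l) - 2.54*exp(l) + 1.75)^2 + 1.87*exp(l)/(1.33*exp(2*l) - 2.54*exp(l) + 1.75)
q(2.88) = 0.09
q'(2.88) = -0.10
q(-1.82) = 0.18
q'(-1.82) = 0.26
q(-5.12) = -0.03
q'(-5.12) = 0.01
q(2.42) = 0.15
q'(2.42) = -0.17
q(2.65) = 0.11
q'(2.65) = -0.13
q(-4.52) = -0.02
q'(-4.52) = 0.01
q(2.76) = 0.10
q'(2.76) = -0.11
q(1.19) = 0.78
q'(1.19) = -1.26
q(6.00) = 0.00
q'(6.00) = 0.00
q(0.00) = 3.35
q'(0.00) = 2.72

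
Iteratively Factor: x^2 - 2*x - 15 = (x + 3)*(x - 5)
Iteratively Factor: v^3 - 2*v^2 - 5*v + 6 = (v + 2)*(v^2 - 4*v + 3) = (v - 1)*(v + 2)*(v - 3)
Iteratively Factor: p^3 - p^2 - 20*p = (p + 4)*(p^2 - 5*p) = p*(p + 4)*(p - 5)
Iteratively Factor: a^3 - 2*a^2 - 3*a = (a)*(a^2 - 2*a - 3) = a*(a + 1)*(a - 3)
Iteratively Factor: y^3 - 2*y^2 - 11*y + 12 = (y - 4)*(y^2 + 2*y - 3) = (y - 4)*(y - 1)*(y + 3)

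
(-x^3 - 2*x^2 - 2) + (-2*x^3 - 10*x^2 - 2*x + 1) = -3*x^3 - 12*x^2 - 2*x - 1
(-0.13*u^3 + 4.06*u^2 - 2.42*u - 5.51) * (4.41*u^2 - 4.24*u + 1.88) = -0.5733*u^5 + 18.4558*u^4 - 28.131*u^3 - 6.4055*u^2 + 18.8128*u - 10.3588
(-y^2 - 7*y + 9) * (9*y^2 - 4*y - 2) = -9*y^4 - 59*y^3 + 111*y^2 - 22*y - 18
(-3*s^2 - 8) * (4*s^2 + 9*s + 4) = -12*s^4 - 27*s^3 - 44*s^2 - 72*s - 32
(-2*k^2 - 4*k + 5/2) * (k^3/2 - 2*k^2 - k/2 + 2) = -k^5 + 2*k^4 + 41*k^3/4 - 7*k^2 - 37*k/4 + 5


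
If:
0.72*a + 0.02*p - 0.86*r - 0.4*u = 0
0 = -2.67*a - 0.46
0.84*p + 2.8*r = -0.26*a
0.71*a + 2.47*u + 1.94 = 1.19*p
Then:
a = -0.17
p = -1.84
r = 0.57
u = -1.62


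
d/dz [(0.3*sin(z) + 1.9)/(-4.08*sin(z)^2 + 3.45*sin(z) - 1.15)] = (1.224*sin(z)^2 + 15.504*sin(z) - 6.9)*cos(z)/(16.6464*sin(z)^4 - 28.152*sin(z)^3 + 21.2865*sin(z)^2 - 7.935*sin(z) + 1.3225)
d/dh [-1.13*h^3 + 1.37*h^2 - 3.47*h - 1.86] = -3.39*h^2 + 2.74*h - 3.47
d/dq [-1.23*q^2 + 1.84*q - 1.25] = 1.84 - 2.46*q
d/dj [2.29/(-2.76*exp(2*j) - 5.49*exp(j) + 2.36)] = (12.6408*exp(j) + 12.5721)*exp(j)/(2.76*exp(2*j) + 5.49*exp(j) - 2.36)^2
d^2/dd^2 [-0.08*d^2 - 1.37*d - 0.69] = -0.160000000000000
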